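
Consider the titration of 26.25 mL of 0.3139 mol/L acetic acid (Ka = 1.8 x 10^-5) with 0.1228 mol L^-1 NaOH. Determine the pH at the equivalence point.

8.85

n(CH3COOH) = 0.3139 x 0.02625 = 0.008240 mol; V(NaOH) at equivalence = 0.008240/0.1228 = 0.06710 L.
At equivalence all the acid is converted to CH3COO-; total volume = 0.02625 + 0.06710 = 0.09335 L, so [CH3COO-] = 0.008240/0.09335 = 0.08827 M.
Kb = Kw/Ka = 1.0e-14 / 1.8 x 10^-5 = 5.56e-10.
[OH^-] = sqrt(Kb x [CH3COO-]) = sqrt(5.56e-10 x 0.08827) = 7.00e-6 M.
pOH = 5.15, so pH = 14.00 - 5.15 = 8.85.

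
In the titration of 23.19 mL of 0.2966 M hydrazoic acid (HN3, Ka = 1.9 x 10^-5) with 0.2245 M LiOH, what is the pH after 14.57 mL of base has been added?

4.68

Initial n(HN3) = 0.2966 x 0.02319 = 0.006878 mol.
n(LiOH) added = 0.2245 x 0.01457 = 0.003271 mol, converting that many moles of HN3 to N3-.
Remaining n(HN3) = 0.003607 mol; n(N3-) = 0.003271 mol.
By Henderson-Hasselbalch, pH = pKa + log([A^-]/[HA]) = 4.72 + log(0.003271/0.003607) = 4.72 + (-0.04) = 4.68.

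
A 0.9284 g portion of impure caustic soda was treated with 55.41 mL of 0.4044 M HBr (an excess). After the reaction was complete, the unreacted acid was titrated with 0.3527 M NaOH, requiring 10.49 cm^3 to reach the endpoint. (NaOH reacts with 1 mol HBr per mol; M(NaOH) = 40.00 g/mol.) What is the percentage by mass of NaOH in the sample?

Total n(HBr) added = 0.4044 x 0.05541 = 0.02241 mol.
n(NaOH) used = 0.3527 x 0.01049 = 0.003700 mol, which equals the excess n(HBr).
So n(HBr) consumed by the sample = 0.02241 - 0.003700 = 0.01871 mol.
n(NaOH) = 0.01871 / 1 = 0.01871 mol.
mass NaOH = 0.01871 x 40.00 = 0.7483 g, so %NaOH = 0.7483/0.9284 x 100 = 80.6%.

80.6%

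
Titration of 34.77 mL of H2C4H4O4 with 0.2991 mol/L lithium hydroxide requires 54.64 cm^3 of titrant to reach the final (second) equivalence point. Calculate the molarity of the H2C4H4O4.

n(LiOH) = 0.2991 x 0.05464 = 0.01634 mol.
At the final (second) equivalence point, 2 mol OH^- react per mol H2C4H4O4, so n(H2C4H4O4) = 0.01634 / 2 = 0.008171 mol.
[H2C4H4O4] = 0.008171 / 0.03477 L = 0.235 M.

0.235 M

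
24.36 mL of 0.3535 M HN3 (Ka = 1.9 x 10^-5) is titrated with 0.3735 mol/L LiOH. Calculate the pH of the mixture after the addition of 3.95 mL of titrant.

4.04

Initial n(HN3) = 0.3535 x 0.02436 = 0.008611 mol.
n(LiOH) added = 0.3735 x 0.003950 = 0.001475 mol, converting that many moles of HN3 to N3-.
Remaining n(HN3) = 0.007136 mol; n(N3-) = 0.001475 mol.
By Henderson-Hasselbalch, pH = pKa + log([A^-]/[HA]) = 4.72 + log(0.001475/0.007136) = 4.72 + (-0.68) = 4.04.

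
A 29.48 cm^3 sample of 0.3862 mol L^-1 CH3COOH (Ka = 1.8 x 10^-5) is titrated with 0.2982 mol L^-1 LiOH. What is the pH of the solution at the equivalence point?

n(CH3COOH) = 0.3862 x 0.02948 = 0.01139 mol; V(LiOH) at equivalence = 0.01139/0.2982 = 0.03818 L.
At equivalence all the acid is converted to CH3COO-; total volume = 0.02948 + 0.03818 = 0.06766 L, so [CH3COO-] = 0.01139/0.06766 = 0.1683 M.
Kb = Kw/Ka = 1.0e-14 / 1.8 x 10^-5 = 5.56e-10.
[OH^-] = sqrt(Kb x [CH3COO-]) = sqrt(5.56e-10 x 0.1683) = 9.67e-6 M.
pOH = 5.01, so pH = 14.00 - 5.01 = 8.99.

8.99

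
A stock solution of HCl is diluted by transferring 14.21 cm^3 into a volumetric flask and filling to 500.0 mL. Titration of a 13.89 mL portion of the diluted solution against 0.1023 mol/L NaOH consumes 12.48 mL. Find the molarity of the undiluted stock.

3.23 M

n(NaOH) = 0.1023 x 0.01248 = 0.001277 mol.
n(HCl) in the aliquot = 0.001277 mol.
[diluted HCl] = 0.001277 / 0.01389 = 0.09192 M.
Dilution factor = 500.0/14.21 = 35.19, so [stock] = 0.09192 x 35.19 = 3.23 M.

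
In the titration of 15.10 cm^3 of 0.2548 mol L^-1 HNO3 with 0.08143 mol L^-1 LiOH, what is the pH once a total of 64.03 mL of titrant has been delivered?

n(acid) = 0.2548 x 0.01510 = 0.003847 mol; n(LiOH) added = 0.08143 x 0.06403 = 0.005214 mol.
Base is in excess by 0.005214 - 0.003847 = 0.001366 mol in a total volume of 0.07913 L.
[OH^-] = 0.001366/0.07913 = 0.01727 M, so pOH = 1.76 and pH = 14.00 - 1.76 = 12.24.

12.24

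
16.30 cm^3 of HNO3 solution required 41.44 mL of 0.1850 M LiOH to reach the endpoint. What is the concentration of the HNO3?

n(LiOH) delivered = 0.1850 x 0.04144 = 0.007666 mol.
For a 1:1 reaction, n(HNO3) = 0.007666 mol.
[HNO3] = 0.007666 mol / 0.01630 L = 0.470 M.

0.470 M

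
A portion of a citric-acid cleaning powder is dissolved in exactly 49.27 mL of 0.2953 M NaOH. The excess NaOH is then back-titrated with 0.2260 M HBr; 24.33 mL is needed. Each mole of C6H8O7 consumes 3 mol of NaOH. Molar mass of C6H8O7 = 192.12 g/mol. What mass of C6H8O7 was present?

Total n(NaOH) added = 0.2953 x 0.04927 = 0.01455 mol.
n(HBr) used = 0.2260 x 0.02433 = 0.005499 mol, which equals the excess n(NaOH).
So n(NaOH) consumed by the sample = 0.01455 - 0.005499 = 0.009051 mol.
n(C6H8O7) = 0.009051 / 3 = 0.003017 mol.
mass = 0.003017 mol x 192.12 g/mol = 0.580 g.

0.580 g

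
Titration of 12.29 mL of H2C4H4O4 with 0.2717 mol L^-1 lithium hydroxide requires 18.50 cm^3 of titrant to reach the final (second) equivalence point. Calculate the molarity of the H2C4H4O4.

n(LiOH) = 0.2717 x 0.01850 = 0.005026 mol.
At the final (second) equivalence point, 2 mol OH^- react per mol H2C4H4O4, so n(H2C4H4O4) = 0.005026 / 2 = 0.002513 mol.
[H2C4H4O4] = 0.002513 / 0.01229 L = 0.204 M.

0.204 M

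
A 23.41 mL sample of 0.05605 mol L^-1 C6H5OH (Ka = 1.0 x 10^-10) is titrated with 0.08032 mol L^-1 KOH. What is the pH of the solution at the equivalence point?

11.26

n(C6H5OH) = 0.05605 x 0.02341 = 0.001312 mol; V(KOH) at equivalence = 0.001312/0.08032 = 0.01634 L.
At equivalence all the acid is converted to C6H5O-; total volume = 0.02341 + 0.01634 = 0.03975 L, so [C6H5O-] = 0.001312/0.03975 = 0.03301 M.
Kb = Kw/Ka = 1.0e-14 / 1.0 x 10^-10 = 0.000100.
[OH^-] = sqrt(Kb x [C6H5O-]) = sqrt(0.000100 x 0.03301) = 0.00182 M.
pOH = 2.74, so pH = 14.00 - 2.74 = 11.26.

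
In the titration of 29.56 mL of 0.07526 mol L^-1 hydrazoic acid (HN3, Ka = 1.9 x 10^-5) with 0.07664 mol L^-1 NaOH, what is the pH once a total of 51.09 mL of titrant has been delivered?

n(acid) = 0.07526 x 0.02956 = 0.002225 mol; n(NaOH) added = 0.07664 x 0.05109 = 0.003916 mol.
Base is in excess by 0.003916 - 0.002225 = 0.001691 mol in a total volume of 0.08065 L.
[OH^-] = 0.001691/0.08065 = 0.02097 M, so pOH = 1.68 and pH = 14.00 - 1.68 = 12.32.

12.32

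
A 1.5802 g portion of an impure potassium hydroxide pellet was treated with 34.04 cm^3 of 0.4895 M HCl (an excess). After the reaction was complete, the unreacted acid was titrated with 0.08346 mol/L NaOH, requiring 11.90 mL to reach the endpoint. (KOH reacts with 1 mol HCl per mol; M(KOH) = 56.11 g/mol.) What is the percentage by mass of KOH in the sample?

55.6%

Total n(HCl) added = 0.4895 x 0.03404 = 0.01666 mol.
n(NaOH) used = 0.08346 x 0.01190 = 0.0009932 mol, which equals the excess n(HCl).
So n(HCl) consumed by the sample = 0.01666 - 0.0009932 = 0.01567 mol.
n(KOH) = 0.01567 / 1 = 0.01567 mol.
mass KOH = 0.01567 x 56.11 = 0.8792 g, so %KOH = 0.8792/1.5802 x 100 = 55.6%.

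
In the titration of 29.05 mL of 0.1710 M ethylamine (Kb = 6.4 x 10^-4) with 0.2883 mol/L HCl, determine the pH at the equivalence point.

n(C2H5NH2) = 0.1710 x 0.02905 = 0.004968 mol; V(HCl) at equivalence = 0.004968/0.2883 = 0.01723 L.
At equivalence the base is fully converted to C2H5NH3+; total volume = 0.04628 L, so [C2H5NH3+] = 0.004968/0.04628 = 0.1073 M.
Ka(C2H5NH3+) = Kw/Kb = 1.0e-14 / 6.4 x 10^-4 = 1.56e-11.
[H^+] = sqrt(Ka x [C2H5NH3+]) = sqrt(1.56e-11 x 0.1073) = 1.30e-6 M.
pH = -log(1.30e-6) = 5.89.

5.89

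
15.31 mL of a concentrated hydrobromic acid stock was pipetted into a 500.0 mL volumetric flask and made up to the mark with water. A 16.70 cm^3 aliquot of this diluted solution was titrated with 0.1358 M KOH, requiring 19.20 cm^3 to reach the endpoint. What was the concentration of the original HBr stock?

5.10 M

n(KOH) = 0.1358 x 0.01920 = 0.002607 mol.
n(HBr) in the aliquot = 0.002607 mol.
[diluted HBr] = 0.002607 / 0.01670 = 0.1561 M.
Dilution factor = 500.0/15.31 = 32.66, so [stock] = 0.1561 x 32.66 = 5.10 M.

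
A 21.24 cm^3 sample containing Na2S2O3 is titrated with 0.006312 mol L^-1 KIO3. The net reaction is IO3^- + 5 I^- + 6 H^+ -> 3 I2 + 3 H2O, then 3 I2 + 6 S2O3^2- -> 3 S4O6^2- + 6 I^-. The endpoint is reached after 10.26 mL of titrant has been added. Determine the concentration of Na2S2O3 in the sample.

n(KIO3) = 0.006312 x 0.01026 = 6.476e-5 mol.
From the balanced equation, 1 mol KIO3 reacts with 6 mol Na2S2O3, so n(Na2S2O3) = 6.476e-5 x 6/1 = 0.0003886 mol.
[Na2S2O3] = 0.0003886 / 0.02124 L = 0.0183 M.

0.0183 M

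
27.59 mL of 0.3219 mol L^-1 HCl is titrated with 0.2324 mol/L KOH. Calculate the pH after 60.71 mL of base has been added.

12.77

n(acid) = 0.3219 x 0.02759 = 0.008881 mol; n(KOH) added = 0.2324 x 0.06071 = 0.01411 mol.
Base is in excess by 0.01411 - 0.008881 = 0.005228 mol in a total volume of 0.08830 L.
[OH^-] = 0.005228/0.08830 = 0.05920 M, so pOH = 1.23 and pH = 14.00 - 1.23 = 12.77.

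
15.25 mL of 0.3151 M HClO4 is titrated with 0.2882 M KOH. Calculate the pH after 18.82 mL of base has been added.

12.26

n(acid) = 0.3151 x 0.01525 = 0.004805 mol; n(KOH) added = 0.2882 x 0.01882 = 0.005424 mol.
Base is in excess by 0.005424 - 0.004805 = 0.0006186 mol in a total volume of 0.03407 L.
[OH^-] = 0.0006186/0.03407 = 0.01816 M, so pOH = 1.74 and pH = 14.00 - 1.74 = 12.26.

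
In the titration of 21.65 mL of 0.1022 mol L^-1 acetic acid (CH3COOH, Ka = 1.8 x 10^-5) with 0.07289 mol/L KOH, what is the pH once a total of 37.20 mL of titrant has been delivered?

11.93

n(acid) = 0.1022 x 0.02165 = 0.002213 mol; n(KOH) added = 0.07289 x 0.03720 = 0.002712 mol.
Base is in excess by 0.002712 - 0.002213 = 0.0004989 mol in a total volume of 0.05885 L.
[OH^-] = 0.0004989/0.05885 = 0.008477 M, so pOH = 2.07 and pH = 14.00 - 2.07 = 11.93.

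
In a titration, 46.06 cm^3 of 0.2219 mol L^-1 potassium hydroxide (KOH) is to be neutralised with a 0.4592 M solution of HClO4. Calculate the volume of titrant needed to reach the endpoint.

22.3 mL

n(KOH) = 0.2219 mol/L x 0.04606 L = 0.01022 mol.
At equivalence n(HClO4) = n(KOH) = 0.01022 mol.
V(HClO4) = 0.01022 / 0.4592 = 0.02226 L = 22.3 mL.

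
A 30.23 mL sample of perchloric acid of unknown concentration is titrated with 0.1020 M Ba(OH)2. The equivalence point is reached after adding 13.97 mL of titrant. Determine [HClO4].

0.0943 M

n(Ba(OH)2) delivered = 0.1020 x 0.01397 = 0.001425 mol.
The reaction is 2 HClO4 + 1 Ba(OH)2, so n(HClO4) = 0.001425 x 2/1 = 0.002850 mol.
[HClO4] = 0.002850 mol / 0.03023 L = 0.0943 M.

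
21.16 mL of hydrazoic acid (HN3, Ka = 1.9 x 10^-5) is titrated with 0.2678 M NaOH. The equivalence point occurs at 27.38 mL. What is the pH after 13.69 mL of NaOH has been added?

4.72

13.69 mL is exactly half the equivalence volume (27.38/2), i.e. the half-equivalence point.
There, n(HA) = n(A^-), so pH = pKa = -log(1.9 x 10^-5) = 4.72.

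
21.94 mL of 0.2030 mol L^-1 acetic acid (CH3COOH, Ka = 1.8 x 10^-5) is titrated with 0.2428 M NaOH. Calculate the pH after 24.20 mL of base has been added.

n(acid) = 0.2030 x 0.02194 = 0.004454 mol; n(NaOH) added = 0.2428 x 0.02420 = 0.005876 mol.
Base is in excess by 0.005876 - 0.004454 = 0.001422 mol in a total volume of 0.04614 L.
[OH^-] = 0.001422/0.04614 = 0.03082 M, so pOH = 1.51 and pH = 14.00 - 1.51 = 12.49.

12.49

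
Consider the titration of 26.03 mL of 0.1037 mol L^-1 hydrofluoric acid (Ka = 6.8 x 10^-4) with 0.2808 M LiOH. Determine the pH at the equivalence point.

8.02

n(HF) = 0.1037 x 0.02603 = 0.002699 mol; V(LiOH) at equivalence = 0.002699/0.2808 = 0.009613 L.
At equivalence all the acid is converted to F-; total volume = 0.02603 + 0.009613 = 0.03564 L, so [F-] = 0.002699/0.03564 = 0.07573 M.
Kb = Kw/Ka = 1.0e-14 / 6.8 x 10^-4 = 1.47e-11.
[OH^-] = sqrt(Kb x [F-]) = sqrt(1.47e-11 x 0.07573) = 1.06e-6 M.
pOH = 5.98, so pH = 14.00 - 5.98 = 8.02.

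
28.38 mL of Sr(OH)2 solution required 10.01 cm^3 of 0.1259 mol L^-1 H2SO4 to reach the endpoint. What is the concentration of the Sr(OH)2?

0.0444 M

n(H2SO4) delivered = 0.1259 x 0.01001 = 0.001260 mol.
For a 1:1 reaction, n(Sr(OH)2) = 0.001260 mol.
[Sr(OH)2] = 0.001260 mol / 0.02838 L = 0.0444 M.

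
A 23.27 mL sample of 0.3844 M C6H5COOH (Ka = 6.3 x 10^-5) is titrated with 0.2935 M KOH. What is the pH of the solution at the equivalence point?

n(C6H5COOH) = 0.3844 x 0.02327 = 0.008945 mol; V(KOH) at equivalence = 0.008945/0.2935 = 0.03048 L.
At equivalence all the acid is converted to C6H5COO-; total volume = 0.02327 + 0.03048 = 0.05375 L, so [C6H5COO-] = 0.008945/0.05375 = 0.1664 M.
Kb = Kw/Ka = 1.0e-14 / 6.3 x 10^-5 = 1.59e-10.
[OH^-] = sqrt(Kb x [C6H5COO-]) = sqrt(1.59e-10 x 0.1664) = 5.14e-6 M.
pOH = 5.29, so pH = 14.00 - 5.29 = 8.71.

8.71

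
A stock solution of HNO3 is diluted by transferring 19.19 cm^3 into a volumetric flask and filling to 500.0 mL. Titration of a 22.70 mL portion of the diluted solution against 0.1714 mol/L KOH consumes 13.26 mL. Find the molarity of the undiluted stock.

2.61 M

n(KOH) = 0.1714 x 0.01326 = 0.002273 mol.
n(HNO3) in the aliquot = 0.002273 mol.
[diluted HNO3] = 0.002273 / 0.02270 = 0.1001 M.
Dilution factor = 500.0/19.19 = 26.06, so [stock] = 0.1001 x 26.06 = 2.61 M.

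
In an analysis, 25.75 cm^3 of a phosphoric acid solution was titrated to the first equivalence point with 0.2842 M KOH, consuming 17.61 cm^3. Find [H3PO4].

0.194 M

n(KOH) = 0.2842 x 0.01761 = 0.005005 mol.
At the first equivalence point, 1 mol OH^- react per mol H3PO4, so n(H3PO4) = 0.005005 / 1 = 0.005005 mol.
[H3PO4] = 0.005005 / 0.02575 L = 0.194 M.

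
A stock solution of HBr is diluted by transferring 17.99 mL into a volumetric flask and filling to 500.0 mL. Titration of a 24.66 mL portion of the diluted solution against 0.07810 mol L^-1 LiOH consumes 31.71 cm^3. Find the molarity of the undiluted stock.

n(LiOH) = 0.07810 x 0.03171 = 0.002477 mol.
n(HBr) in the aliquot = 0.002477 mol.
[diluted HBr] = 0.002477 / 0.02466 = 0.1004 M.
Dilution factor = 500.0/17.99 = 27.79, so [stock] = 0.1004 x 27.79 = 2.79 M.

2.79 M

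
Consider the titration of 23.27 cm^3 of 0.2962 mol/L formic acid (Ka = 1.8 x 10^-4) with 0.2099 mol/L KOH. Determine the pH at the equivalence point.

8.42

n(HCOOH) = 0.2962 x 0.02327 = 0.006893 mol; V(KOH) at equivalence = 0.006893/0.2099 = 0.03284 L.
At equivalence all the acid is converted to HCOO-; total volume = 0.02327 + 0.03284 = 0.05611 L, so [HCOO-] = 0.006893/0.05611 = 0.1228 M.
Kb = Kw/Ka = 1.0e-14 / 1.8 x 10^-4 = 5.56e-11.
[OH^-] = sqrt(Kb x [HCOO-]) = sqrt(5.56e-11 x 0.1228) = 2.61e-6 M.
pOH = 5.58, so pH = 14.00 - 5.58 = 8.42.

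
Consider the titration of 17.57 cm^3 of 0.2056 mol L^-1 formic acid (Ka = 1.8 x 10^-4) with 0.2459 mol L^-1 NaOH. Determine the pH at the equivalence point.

8.40

n(HCOOH) = 0.2056 x 0.01757 = 0.003612 mol; V(NaOH) at equivalence = 0.003612/0.2459 = 0.01469 L.
At equivalence all the acid is converted to HCOO-; total volume = 0.01757 + 0.01469 = 0.03226 L, so [HCOO-] = 0.003612/0.03226 = 0.1120 M.
Kb = Kw/Ka = 1.0e-14 / 1.8 x 10^-4 = 5.56e-11.
[OH^-] = sqrt(Kb x [HCOO-]) = sqrt(5.56e-11 x 0.1120) = 2.49e-6 M.
pOH = 5.60, so pH = 14.00 - 5.60 = 8.40.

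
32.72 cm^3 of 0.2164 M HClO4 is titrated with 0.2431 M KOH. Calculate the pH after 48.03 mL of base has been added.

n(acid) = 0.2164 x 0.03272 = 0.007081 mol; n(KOH) added = 0.2431 x 0.04803 = 0.01168 mol.
Base is in excess by 0.01168 - 0.007081 = 0.004595 mol in a total volume of 0.08075 L.
[OH^-] = 0.004595/0.08075 = 0.05691 M, so pOH = 1.24 and pH = 14.00 - 1.24 = 12.76.

12.76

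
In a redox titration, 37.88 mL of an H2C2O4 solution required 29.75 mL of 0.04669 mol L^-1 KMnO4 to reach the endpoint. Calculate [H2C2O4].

0.0917 M

n(KMnO4) = 0.04669 x 0.02975 = 0.001389 mol.
From the balanced equation, 2 mol KMnO4 reacts with 5 mol H2C2O4, so n(H2C2O4) = 0.001389 x 5/2 = 0.003473 mol.
[H2C2O4] = 0.003473 / 0.03788 L = 0.0917 M.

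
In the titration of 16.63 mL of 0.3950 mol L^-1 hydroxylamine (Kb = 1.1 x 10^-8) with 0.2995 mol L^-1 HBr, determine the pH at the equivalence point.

3.41

n(NH2OH) = 0.3950 x 0.01663 = 0.006569 mol; V(HBr) at equivalence = 0.006569/0.2995 = 0.02193 L.
At equivalence the base is fully converted to NH3OH+; total volume = 0.03856 L, so [NH3OH+] = 0.006569/0.03856 = 0.1703 M.
Ka(NH3OH+) = Kw/Kb = 1.0e-14 / 1.1 x 10^-8 = 9.09e-7.
[H^+] = sqrt(Ka x [NH3OH+]) = sqrt(9.09e-7 x 0.1703) = 0.000394 M.
pH = -log(0.000394) = 3.41.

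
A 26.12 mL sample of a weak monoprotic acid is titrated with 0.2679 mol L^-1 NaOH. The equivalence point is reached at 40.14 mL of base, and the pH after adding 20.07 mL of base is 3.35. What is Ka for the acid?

20.07 mL is half of the equivalence volume, so this is the half-equivalence point where [HA] = [A^-].
At half-equivalence pH = pKa, so pKa = 3.35.
Ka = 10^(-3.35) = 4.5 x 10^-4.

4.5 x 10^-4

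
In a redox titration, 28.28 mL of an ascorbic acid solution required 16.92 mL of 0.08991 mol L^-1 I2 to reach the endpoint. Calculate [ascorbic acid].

0.0538 M

n(I2) = 0.08991 x 0.01692 = 0.001521 mol.
From the balanced equation, 1 mol I2 reacts with 1 mol ascorbic acid, so n(ascorbic acid) = 0.001521 x 1/1 = 0.001521 mol.
[ascorbic acid] = 0.001521 / 0.02828 L = 0.0538 M.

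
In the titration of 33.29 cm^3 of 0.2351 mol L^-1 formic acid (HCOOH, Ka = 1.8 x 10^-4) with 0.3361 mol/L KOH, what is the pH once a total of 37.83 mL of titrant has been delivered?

12.84

n(acid) = 0.2351 x 0.03329 = 0.007826 mol; n(KOH) added = 0.3361 x 0.03783 = 0.01271 mol.
Base is in excess by 0.01271 - 0.007826 = 0.004888 mol in a total volume of 0.07112 L.
[OH^-] = 0.004888/0.07112 = 0.06873 M, so pOH = 1.16 and pH = 14.00 - 1.16 = 12.84.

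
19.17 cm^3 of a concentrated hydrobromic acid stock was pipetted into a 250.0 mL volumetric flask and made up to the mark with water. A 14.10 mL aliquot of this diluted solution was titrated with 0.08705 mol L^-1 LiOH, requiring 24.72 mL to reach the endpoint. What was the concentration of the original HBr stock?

n(LiOH) = 0.08705 x 0.02472 = 0.002152 mol.
n(HBr) in the aliquot = 0.002152 mol.
[diluted HBr] = 0.002152 / 0.01410 = 0.1526 M.
Dilution factor = 250.0/19.17 = 13.04, so [stock] = 0.1526 x 13.04 = 1.99 M.

1.99 M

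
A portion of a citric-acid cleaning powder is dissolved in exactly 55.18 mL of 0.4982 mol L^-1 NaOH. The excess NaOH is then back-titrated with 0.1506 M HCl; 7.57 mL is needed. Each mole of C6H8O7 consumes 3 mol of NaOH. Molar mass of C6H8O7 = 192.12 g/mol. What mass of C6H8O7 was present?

Total n(NaOH) added = 0.4982 x 0.05518 = 0.02749 mol.
n(HCl) used = 0.1506 x 0.007570 = 0.001140 mol, which equals the excess n(NaOH).
So n(NaOH) consumed by the sample = 0.02749 - 0.001140 = 0.02635 mol.
n(C6H8O7) = 0.02635 / 3 = 0.008784 mol.
mass = 0.008784 mol x 192.12 g/mol = 1.69 g.

1.69 g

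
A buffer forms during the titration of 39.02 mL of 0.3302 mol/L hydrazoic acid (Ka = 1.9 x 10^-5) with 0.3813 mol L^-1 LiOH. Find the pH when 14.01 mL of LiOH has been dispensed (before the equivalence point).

4.57

Initial n(HN3) = 0.3302 x 0.03902 = 0.01288 mol.
n(LiOH) added = 0.3813 x 0.01401 = 0.005342 mol, converting that many moles of HN3 to N3-.
Remaining n(HN3) = 0.007542 mol; n(N3-) = 0.005342 mol.
By Henderson-Hasselbalch, pH = pKa + log([A^-]/[HA]) = 4.72 + log(0.005342/0.007542) = 4.72 + (-0.15) = 4.57.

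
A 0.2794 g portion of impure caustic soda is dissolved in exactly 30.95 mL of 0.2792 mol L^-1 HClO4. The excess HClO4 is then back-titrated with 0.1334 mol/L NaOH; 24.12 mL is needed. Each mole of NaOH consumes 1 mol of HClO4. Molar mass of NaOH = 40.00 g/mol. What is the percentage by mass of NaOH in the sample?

Total n(HClO4) added = 0.2792 x 0.03095 = 0.008641 mol.
n(NaOH) used = 0.1334 x 0.02412 = 0.003218 mol, which equals the excess n(HClO4).
So n(HClO4) consumed by the sample = 0.008641 - 0.003218 = 0.005424 mol.
n(NaOH) = 0.005424 / 1 = 0.005424 mol.
mass NaOH = 0.005424 x 40.00 = 0.2169 g, so %NaOH = 0.2169/0.2794 x 100 = 77.6%.

77.6%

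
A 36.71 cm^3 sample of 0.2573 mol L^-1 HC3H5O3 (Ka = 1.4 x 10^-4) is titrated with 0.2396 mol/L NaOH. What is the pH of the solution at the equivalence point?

n(HC3H5O3) = 0.2573 x 0.03671 = 0.009445 mol; V(NaOH) at equivalence = 0.009445/0.2396 = 0.03942 L.
At equivalence all the acid is converted to C3H5O3-; total volume = 0.03671 + 0.03942 = 0.07613 L, so [C3H5O3-] = 0.009445/0.07613 = 0.1241 M.
Kb = Kw/Ka = 1.0e-14 / 1.4 x 10^-4 = 7.14e-11.
[OH^-] = sqrt(Kb x [C3H5O3-]) = sqrt(7.14e-11 x 0.1241) = 2.98e-6 M.
pOH = 5.53, so pH = 14.00 - 5.53 = 8.47.

8.47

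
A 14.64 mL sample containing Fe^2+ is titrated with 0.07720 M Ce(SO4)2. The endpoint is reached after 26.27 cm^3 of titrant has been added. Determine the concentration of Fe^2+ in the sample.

0.139 M

n(Ce(SO4)2) = 0.07720 x 0.02627 = 0.002028 mol.
From the balanced equation, 1 mol Ce(SO4)2 reacts with 1 mol Fe^2+, so n(Fe^2+) = 0.002028 x 1/1 = 0.002028 mol.
[Fe^2+] = 0.002028 / 0.01464 L = 0.139 M.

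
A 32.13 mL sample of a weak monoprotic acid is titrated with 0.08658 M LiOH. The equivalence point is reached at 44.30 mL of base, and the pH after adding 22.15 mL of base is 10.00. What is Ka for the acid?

1.0 x 10^-10

22.15 mL is half of the equivalence volume, so this is the half-equivalence point where [HA] = [A^-].
At half-equivalence pH = pKa, so pKa = 10.00.
Ka = 10^(-10.00) = 1.0 x 10^-10.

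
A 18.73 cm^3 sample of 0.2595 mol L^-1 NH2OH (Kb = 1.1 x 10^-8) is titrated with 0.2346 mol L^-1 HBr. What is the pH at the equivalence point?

n(NH2OH) = 0.2595 x 0.01873 = 0.004860 mol; V(HBr) at equivalence = 0.004860/0.2346 = 0.02072 L.
At equivalence the base is fully converted to NH3OH+; total volume = 0.03945 L, so [NH3OH+] = 0.004860/0.03945 = 0.1232 M.
Ka(NH3OH+) = Kw/Kb = 1.0e-14 / 1.1 x 10^-8 = 9.09e-7.
[H^+] = sqrt(Ka x [NH3OH+]) = sqrt(9.09e-7 x 0.1232) = 0.000335 M.
pH = -log(0.000335) = 3.48.

3.48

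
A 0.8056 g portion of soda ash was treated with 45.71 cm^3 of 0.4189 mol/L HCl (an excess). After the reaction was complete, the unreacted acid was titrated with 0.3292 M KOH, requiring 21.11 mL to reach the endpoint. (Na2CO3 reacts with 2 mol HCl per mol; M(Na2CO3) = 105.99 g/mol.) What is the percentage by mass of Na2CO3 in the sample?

80.2%

Total n(HCl) added = 0.4189 x 0.04571 = 0.01915 mol.
n(KOH) used = 0.3292 x 0.02111 = 0.006949 mol, which equals the excess n(HCl).
So n(HCl) consumed by the sample = 0.01915 - 0.006949 = 0.01220 mol.
n(Na2CO3) = 0.01220 / 2 = 0.006099 mol.
mass Na2CO3 = 0.006099 x 105.99 = 0.6465 g, so %Na2CO3 = 0.6465/0.8056 x 100 = 80.2%.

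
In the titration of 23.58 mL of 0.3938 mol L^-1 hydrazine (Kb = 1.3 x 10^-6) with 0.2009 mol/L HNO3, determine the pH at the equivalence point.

4.49

n(N2H4) = 0.3938 x 0.02358 = 0.009286 mol; V(HNO3) at equivalence = 0.009286/0.2009 = 0.04622 L.
At equivalence the base is fully converted to N2H5+; total volume = 0.06980 L, so [N2H5+] = 0.009286/0.06980 = 0.1330 M.
Ka(N2H5+) = Kw/Kb = 1.0e-14 / 1.3 x 10^-6 = 7.69e-9.
[H^+] = sqrt(Ka x [N2H5+]) = sqrt(7.69e-9 x 0.1330) = 3.20e-5 M.
pH = -log(3.20e-5) = 4.49.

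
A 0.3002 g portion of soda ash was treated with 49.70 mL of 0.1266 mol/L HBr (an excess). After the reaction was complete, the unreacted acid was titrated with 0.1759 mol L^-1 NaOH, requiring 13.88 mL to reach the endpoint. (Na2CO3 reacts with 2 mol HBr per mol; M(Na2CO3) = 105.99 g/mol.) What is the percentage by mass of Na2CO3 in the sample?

68.0%

Total n(HBr) added = 0.1266 x 0.04970 = 0.006292 mol.
n(NaOH) used = 0.1759 x 0.01388 = 0.002441 mol, which equals the excess n(HBr).
So n(HBr) consumed by the sample = 0.006292 - 0.002441 = 0.003851 mol.
n(Na2CO3) = 0.003851 / 2 = 0.001925 mol.
mass Na2CO3 = 0.001925 x 105.99 = 0.2041 g, so %Na2CO3 = 0.2041/0.3002 x 100 = 68.0%.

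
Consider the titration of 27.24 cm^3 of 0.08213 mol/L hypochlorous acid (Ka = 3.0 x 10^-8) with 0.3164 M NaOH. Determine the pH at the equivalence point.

10.17

n(HClO) = 0.08213 x 0.02724 = 0.002237 mol; V(NaOH) at equivalence = 0.002237/0.3164 = 0.007071 L.
At equivalence all the acid is converted to ClO-; total volume = 0.02724 + 0.007071 = 0.03431 L, so [ClO-] = 0.002237/0.03431 = 0.06520 M.
Kb = Kw/Ka = 1.0e-14 / 3.0 x 10^-8 = 3.33e-7.
[OH^-] = sqrt(Kb x [ClO-]) = sqrt(3.33e-7 x 0.06520) = 0.000147 M.
pOH = 3.83, so pH = 14.00 - 3.83 = 10.17.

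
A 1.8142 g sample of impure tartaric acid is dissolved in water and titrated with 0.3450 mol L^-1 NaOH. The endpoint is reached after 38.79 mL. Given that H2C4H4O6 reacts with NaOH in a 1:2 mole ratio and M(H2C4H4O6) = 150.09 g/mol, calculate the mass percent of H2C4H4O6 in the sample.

n(NaOH) = 0.3450 x 0.03879 = 0.01338 mol.
n(H2C4H4O6) = 0.01338 / 2 = 0.006691 mol.
mass of H2C4H4O6 = 0.006691 x 150.09 = 1.004 g.
% purity = 1.004 / 1.8142 x 100 = 55.4%.

55.4%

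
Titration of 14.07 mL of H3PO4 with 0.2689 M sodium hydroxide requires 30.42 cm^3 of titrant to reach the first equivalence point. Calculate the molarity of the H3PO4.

n(NaOH) = 0.2689 x 0.03042 = 0.008180 mol.
At the first equivalence point, 1 mol OH^- react per mol H3PO4, so n(H3PO4) = 0.008180 / 1 = 0.008180 mol.
[H3PO4] = 0.008180 / 0.01407 L = 0.581 M.

0.581 M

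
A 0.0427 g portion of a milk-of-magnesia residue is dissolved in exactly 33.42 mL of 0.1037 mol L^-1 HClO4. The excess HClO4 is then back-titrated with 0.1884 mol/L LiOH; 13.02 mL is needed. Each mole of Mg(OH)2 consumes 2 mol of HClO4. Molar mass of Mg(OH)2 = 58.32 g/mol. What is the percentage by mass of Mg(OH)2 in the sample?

69.2%

Total n(HClO4) added = 0.1037 x 0.03342 = 0.003466 mol.
n(LiOH) used = 0.1884 x 0.01302 = 0.002453 mol, which equals the excess n(HClO4).
So n(HClO4) consumed by the sample = 0.003466 - 0.002453 = 0.001013 mol.
n(Mg(OH)2) = 0.001013 / 2 = 0.0005063 mol.
mass Mg(OH)2 = 0.0005063 x 58.32 = 0.02953 g, so %Mg(OH)2 = 0.02953/0.0427 x 100 = 69.2%.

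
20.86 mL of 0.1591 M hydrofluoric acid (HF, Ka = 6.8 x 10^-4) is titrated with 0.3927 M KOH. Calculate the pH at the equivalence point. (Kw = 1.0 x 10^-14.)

8.11

n(HF) = 0.1591 x 0.02086 = 0.003319 mol; V(KOH) at equivalence = 0.003319/0.3927 = 0.008451 L.
At equivalence all the acid is converted to F-; total volume = 0.02086 + 0.008451 = 0.02931 L, so [F-] = 0.003319/0.02931 = 0.1132 M.
Kb = Kw/Ka = 1.0e-14 / 6.8 x 10^-4 = 1.47e-11.
[OH^-] = sqrt(Kb x [F-]) = sqrt(1.47e-11 x 0.1132) = 1.29e-6 M.
pOH = 5.89, so pH = 14.00 - 5.89 = 8.11.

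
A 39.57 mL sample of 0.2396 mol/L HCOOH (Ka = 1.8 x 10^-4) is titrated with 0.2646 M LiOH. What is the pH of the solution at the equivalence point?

n(HCOOH) = 0.2396 x 0.03957 = 0.009481 mol; V(LiOH) at equivalence = 0.009481/0.2646 = 0.03583 L.
At equivalence all the acid is converted to HCOO-; total volume = 0.03957 + 0.03583 = 0.07540 L, so [HCOO-] = 0.009481/0.07540 = 0.1257 M.
Kb = Kw/Ka = 1.0e-14 / 1.8 x 10^-4 = 5.56e-11.
[OH^-] = sqrt(Kb x [HCOO-]) = sqrt(5.56e-11 x 0.1257) = 2.64e-6 M.
pOH = 5.58, so pH = 14.00 - 5.58 = 8.42.

8.42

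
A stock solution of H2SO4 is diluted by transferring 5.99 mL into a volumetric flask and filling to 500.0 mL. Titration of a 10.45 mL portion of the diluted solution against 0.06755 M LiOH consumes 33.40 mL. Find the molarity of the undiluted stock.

n(LiOH) = 0.06755 x 0.03340 = 0.002256 mol.
n(H2SO4) in the aliquot = 0.002256 x 1/2 = 0.001128 mol.
[diluted H2SO4] = 0.001128 / 0.01045 = 0.1080 M.
Dilution factor = 500.0/5.990 = 83.47, so [stock] = 0.1080 x 83.47 = 9.01 M.

9.01 M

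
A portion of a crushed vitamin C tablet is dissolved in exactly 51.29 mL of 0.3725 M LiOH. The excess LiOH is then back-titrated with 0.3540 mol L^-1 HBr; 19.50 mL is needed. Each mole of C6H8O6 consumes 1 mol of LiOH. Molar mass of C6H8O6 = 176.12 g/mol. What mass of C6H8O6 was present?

Total n(LiOH) added = 0.3725 x 0.05129 = 0.01911 mol.
n(HBr) used = 0.3540 x 0.01950 = 0.006903 mol, which equals the excess n(LiOH).
So n(LiOH) consumed by the sample = 0.01911 - 0.006903 = 0.01220 mol.
n(C6H8O6) = 0.01220 / 1 = 0.01220 mol.
mass = 0.01220 mol x 176.12 g/mol = 2.15 g.

2.15 g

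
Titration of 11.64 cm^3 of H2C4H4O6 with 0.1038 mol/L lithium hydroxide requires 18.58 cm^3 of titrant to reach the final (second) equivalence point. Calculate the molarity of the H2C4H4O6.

n(LiOH) = 0.1038 x 0.01858 = 0.001929 mol.
At the final (second) equivalence point, 2 mol OH^- react per mol H2C4H4O6, so n(H2C4H4O6) = 0.001929 / 2 = 0.0009643 mol.
[H2C4H4O6] = 0.0009643 / 0.01164 L = 0.0828 M.

0.0828 M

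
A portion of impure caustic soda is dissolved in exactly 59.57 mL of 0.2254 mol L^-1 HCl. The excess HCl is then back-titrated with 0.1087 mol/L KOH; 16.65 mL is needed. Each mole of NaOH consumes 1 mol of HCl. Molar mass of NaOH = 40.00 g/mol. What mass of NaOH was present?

0.465 g

Total n(HCl) added = 0.2254 x 0.05957 = 0.01343 mol.
n(KOH) used = 0.1087 x 0.01665 = 0.001810 mol, which equals the excess n(HCl).
So n(HCl) consumed by the sample = 0.01343 - 0.001810 = 0.01162 mol.
n(NaOH) = 0.01162 / 1 = 0.01162 mol.
mass = 0.01162 mol x 40.00 g/mol = 0.465 g.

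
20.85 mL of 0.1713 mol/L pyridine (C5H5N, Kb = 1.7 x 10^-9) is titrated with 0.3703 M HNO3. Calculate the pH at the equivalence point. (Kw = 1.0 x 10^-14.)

3.08

n(C5H5N) = 0.1713 x 0.02085 = 0.003572 mol; V(HNO3) at equivalence = 0.003572/0.3703 = 0.009645 L.
At equivalence the base is fully converted to C5H5NH+; total volume = 0.03050 L, so [C5H5NH+] = 0.003572/0.03050 = 0.1171 M.
Ka(C5H5NH+) = Kw/Kb = 1.0e-14 / 1.7 x 10^-9 = 5.88e-6.
[H^+] = sqrt(Ka x [C5H5NH+]) = sqrt(5.88e-6 x 0.1171) = 0.000830 M.
pH = -log(0.000830) = 3.08.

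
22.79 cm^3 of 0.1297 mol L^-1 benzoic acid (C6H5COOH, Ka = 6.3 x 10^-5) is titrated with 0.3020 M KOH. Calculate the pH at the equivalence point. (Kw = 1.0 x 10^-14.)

n(C6H5COOH) = 0.1297 x 0.02279 = 0.002956 mol; V(KOH) at equivalence = 0.002956/0.3020 = 0.009788 L.
At equivalence all the acid is converted to C6H5COO-; total volume = 0.02279 + 0.009788 = 0.03258 L, so [C6H5COO-] = 0.002956/0.03258 = 0.09073 M.
Kb = Kw/Ka = 1.0e-14 / 6.3 x 10^-5 = 1.59e-10.
[OH^-] = sqrt(Kb x [C6H5COO-]) = sqrt(1.59e-10 x 0.09073) = 3.80e-6 M.
pOH = 5.42, so pH = 14.00 - 5.42 = 8.58.

8.58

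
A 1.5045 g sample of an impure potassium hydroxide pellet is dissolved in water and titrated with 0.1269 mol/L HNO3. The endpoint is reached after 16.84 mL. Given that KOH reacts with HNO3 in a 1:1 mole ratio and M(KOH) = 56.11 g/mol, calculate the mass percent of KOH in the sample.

7.97%

n(HNO3) = 0.1269 x 0.01684 = 0.002137 mol.
n(KOH) = 0.002137 / 1 = 0.002137 mol.
mass of KOH = 0.002137 x 56.11 = 0.1199 g.
% purity = 0.1199 / 1.5045 x 100 = 7.97%.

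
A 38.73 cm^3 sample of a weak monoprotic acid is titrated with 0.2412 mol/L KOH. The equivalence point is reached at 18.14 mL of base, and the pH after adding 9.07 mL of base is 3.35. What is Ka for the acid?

9.07 mL is half of the equivalence volume, so this is the half-equivalence point where [HA] = [A^-].
At half-equivalence pH = pKa, so pKa = 3.35.
Ka = 10^(-3.35) = 4.5 x 10^-4.

4.5 x 10^-4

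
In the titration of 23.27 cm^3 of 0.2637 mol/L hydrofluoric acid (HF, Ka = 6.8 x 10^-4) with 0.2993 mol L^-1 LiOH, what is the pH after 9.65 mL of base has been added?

Initial n(HF) = 0.2637 x 0.02327 = 0.006136 mol.
n(LiOH) added = 0.2993 x 0.009650 = 0.002888 mol, converting that many moles of HF to F-.
Remaining n(HF) = 0.003248 mol; n(F-) = 0.002888 mol.
By Henderson-Hasselbalch, pH = pKa + log([A^-]/[HA]) = 3.17 + log(0.002888/0.003248) = 3.17 + (-0.05) = 3.12.

3.12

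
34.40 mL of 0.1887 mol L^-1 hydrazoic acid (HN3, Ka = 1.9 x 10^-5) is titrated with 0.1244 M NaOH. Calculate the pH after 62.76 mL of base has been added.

12.13

n(acid) = 0.1887 x 0.03440 = 0.006491 mol; n(NaOH) added = 0.1244 x 0.06276 = 0.007807 mol.
Base is in excess by 0.007807 - 0.006491 = 0.001316 mol in a total volume of 0.09716 L.
[OH^-] = 0.001316/0.09716 = 0.01355 M, so pOH = 1.87 and pH = 14.00 - 1.87 = 12.13.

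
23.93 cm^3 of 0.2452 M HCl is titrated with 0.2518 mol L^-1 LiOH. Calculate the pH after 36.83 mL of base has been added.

12.75

n(acid) = 0.2452 x 0.02393 = 0.005868 mol; n(LiOH) added = 0.2518 x 0.03683 = 0.009274 mol.
Base is in excess by 0.009274 - 0.005868 = 0.003406 mol in a total volume of 0.06076 L.
[OH^-] = 0.003406/0.06076 = 0.05606 M, so pOH = 1.25 and pH = 14.00 - 1.25 = 12.75.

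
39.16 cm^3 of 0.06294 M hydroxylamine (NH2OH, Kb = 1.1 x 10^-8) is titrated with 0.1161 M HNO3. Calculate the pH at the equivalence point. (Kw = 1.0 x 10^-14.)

n(NH2OH) = 0.06294 x 0.03916 = 0.002465 mol; V(HNO3) at equivalence = 0.002465/0.1161 = 0.02123 L.
At equivalence the base is fully converted to NH3OH+; total volume = 0.06039 L, so [NH3OH+] = 0.002465/0.06039 = 0.04081 M.
Ka(NH3OH+) = Kw/Kb = 1.0e-14 / 1.1 x 10^-8 = 9.09e-7.
[H^+] = sqrt(Ka x [NH3OH+]) = sqrt(9.09e-7 x 0.04081) = 0.000193 M.
pH = -log(0.000193) = 3.72.

3.72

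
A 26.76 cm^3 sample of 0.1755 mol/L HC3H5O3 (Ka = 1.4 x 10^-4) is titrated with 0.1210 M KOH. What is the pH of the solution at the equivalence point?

n(HC3H5O3) = 0.1755 x 0.02676 = 0.004696 mol; V(KOH) at equivalence = 0.004696/0.1210 = 0.03881 L.
At equivalence all the acid is converted to C3H5O3-; total volume = 0.02676 + 0.03881 = 0.06557 L, so [C3H5O3-] = 0.004696/0.06557 = 0.07162 M.
Kb = Kw/Ka = 1.0e-14 / 1.4 x 10^-4 = 7.14e-11.
[OH^-] = sqrt(Kb x [C3H5O3-]) = sqrt(7.14e-11 x 0.07162) = 2.26e-6 M.
pOH = 5.65, so pH = 14.00 - 5.65 = 8.35.

8.35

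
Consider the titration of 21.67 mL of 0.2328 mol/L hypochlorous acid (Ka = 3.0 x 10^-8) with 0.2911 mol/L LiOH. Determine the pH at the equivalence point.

n(HClO) = 0.2328 x 0.02167 = 0.005045 mol; V(LiOH) at equivalence = 0.005045/0.2911 = 0.01733 L.
At equivalence all the acid is converted to ClO-; total volume = 0.02167 + 0.01733 = 0.03900 L, so [ClO-] = 0.005045/0.03900 = 0.1294 M.
Kb = Kw/Ka = 1.0e-14 / 3.0 x 10^-8 = 3.33e-7.
[OH^-] = sqrt(Kb x [ClO-]) = sqrt(3.33e-7 x 0.1294) = 0.000208 M.
pOH = 3.68, so pH = 14.00 - 3.68 = 10.32.

10.32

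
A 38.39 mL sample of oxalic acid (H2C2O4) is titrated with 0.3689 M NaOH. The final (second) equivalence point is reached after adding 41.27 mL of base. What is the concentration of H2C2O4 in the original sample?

0.198 M

n(NaOH) = 0.3689 x 0.04127 = 0.01522 mol.
At the final (second) equivalence point, 2 mol OH^- react per mol H2C2O4, so n(H2C2O4) = 0.01522 / 2 = 0.007612 mol.
[H2C2O4] = 0.007612 / 0.03839 L = 0.198 M.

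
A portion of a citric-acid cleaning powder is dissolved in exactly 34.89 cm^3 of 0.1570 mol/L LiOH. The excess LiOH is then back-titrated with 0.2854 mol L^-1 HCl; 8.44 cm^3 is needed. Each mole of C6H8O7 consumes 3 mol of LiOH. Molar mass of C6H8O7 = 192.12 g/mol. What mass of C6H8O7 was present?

0.197 g

Total n(LiOH) added = 0.1570 x 0.03489 = 0.005478 mol.
n(HCl) used = 0.2854 x 0.008440 = 0.002409 mol, which equals the excess n(LiOH).
So n(LiOH) consumed by the sample = 0.005478 - 0.002409 = 0.003069 mol.
n(C6H8O7) = 0.003069 / 3 = 0.001023 mol.
mass = 0.001023 mol x 192.12 g/mol = 0.197 g.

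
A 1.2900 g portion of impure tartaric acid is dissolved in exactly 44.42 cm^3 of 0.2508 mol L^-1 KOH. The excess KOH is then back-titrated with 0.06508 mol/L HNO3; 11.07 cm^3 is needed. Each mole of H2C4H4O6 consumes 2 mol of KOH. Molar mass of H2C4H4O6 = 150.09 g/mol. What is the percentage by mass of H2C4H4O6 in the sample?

60.6%

Total n(KOH) added = 0.2508 x 0.04442 = 0.01114 mol.
n(HNO3) used = 0.06508 x 0.01107 = 0.0007204 mol, which equals the excess n(KOH).
So n(KOH) consumed by the sample = 0.01114 - 0.0007204 = 0.01042 mol.
n(H2C4H4O6) = 0.01042 / 2 = 0.005210 mol.
mass H2C4H4O6 = 0.005210 x 150.09 = 0.7820 g, so %H2C4H4O6 = 0.7820/1.2900 x 100 = 60.6%.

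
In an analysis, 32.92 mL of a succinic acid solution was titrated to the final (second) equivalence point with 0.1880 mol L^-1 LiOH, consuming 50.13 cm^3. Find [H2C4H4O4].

n(LiOH) = 0.1880 x 0.05013 = 0.009424 mol.
At the final (second) equivalence point, 2 mol OH^- react per mol H2C4H4O4, so n(H2C4H4O4) = 0.009424 / 2 = 0.004712 mol.
[H2C4H4O4] = 0.004712 / 0.03292 L = 0.143 M.

0.143 M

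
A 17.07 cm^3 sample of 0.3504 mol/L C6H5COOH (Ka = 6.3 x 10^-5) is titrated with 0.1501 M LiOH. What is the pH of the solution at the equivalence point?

n(C6H5COOH) = 0.3504 x 0.01707 = 0.005981 mol; V(LiOH) at equivalence = 0.005981/0.1501 = 0.03985 L.
At equivalence all the acid is converted to C6H5COO-; total volume = 0.01707 + 0.03985 = 0.05692 L, so [C6H5COO-] = 0.005981/0.05692 = 0.1051 M.
Kb = Kw/Ka = 1.0e-14 / 6.3 x 10^-5 = 1.59e-10.
[OH^-] = sqrt(Kb x [C6H5COO-]) = sqrt(1.59e-10 x 0.1051) = 4.08e-6 M.
pOH = 5.39, so pH = 14.00 - 5.39 = 8.61.

8.61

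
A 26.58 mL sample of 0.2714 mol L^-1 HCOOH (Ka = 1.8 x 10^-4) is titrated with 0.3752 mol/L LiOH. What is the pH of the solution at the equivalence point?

8.47

n(HCOOH) = 0.2714 x 0.02658 = 0.007214 mol; V(LiOH) at equivalence = 0.007214/0.3752 = 0.01923 L.
At equivalence all the acid is converted to HCOO-; total volume = 0.02658 + 0.01923 = 0.04581 L, so [HCOO-] = 0.007214/0.04581 = 0.1575 M.
Kb = Kw/Ka = 1.0e-14 / 1.8 x 10^-4 = 5.56e-11.
[OH^-] = sqrt(Kb x [HCOO-]) = sqrt(5.56e-11 x 0.1575) = 2.96e-6 M.
pOH = 5.53, so pH = 14.00 - 5.53 = 8.47.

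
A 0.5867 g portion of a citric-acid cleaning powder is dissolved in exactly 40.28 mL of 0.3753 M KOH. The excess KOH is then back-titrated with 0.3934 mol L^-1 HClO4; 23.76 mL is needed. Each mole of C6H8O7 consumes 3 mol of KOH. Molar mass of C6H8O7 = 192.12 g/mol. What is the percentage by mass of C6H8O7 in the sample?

Total n(KOH) added = 0.3753 x 0.04028 = 0.01512 mol.
n(HClO4) used = 0.3934 x 0.02376 = 0.009347 mol, which equals the excess n(KOH).
So n(KOH) consumed by the sample = 0.01512 - 0.009347 = 0.005770 mol.
n(C6H8O7) = 0.005770 / 3 = 0.001923 mol.
mass C6H8O7 = 0.001923 x 192.12 = 0.3695 g, so %C6H8O7 = 0.3695/0.5867 x 100 = 63.0%.

63.0%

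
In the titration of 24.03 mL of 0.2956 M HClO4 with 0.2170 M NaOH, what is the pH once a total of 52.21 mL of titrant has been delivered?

n(acid) = 0.2956 x 0.02403 = 0.007103 mol; n(NaOH) added = 0.2170 x 0.05221 = 0.01133 mol.
Base is in excess by 0.01133 - 0.007103 = 0.004226 mol in a total volume of 0.07624 L.
[OH^-] = 0.004226/0.07624 = 0.05543 M, so pOH = 1.26 and pH = 14.00 - 1.26 = 12.74.

12.74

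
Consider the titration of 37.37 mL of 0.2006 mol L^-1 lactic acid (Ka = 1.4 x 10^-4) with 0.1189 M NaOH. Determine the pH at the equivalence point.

8.36

n(HC3H5O3) = 0.2006 x 0.03737 = 0.007496 mol; V(NaOH) at equivalence = 0.007496/0.1189 = 0.06305 L.
At equivalence all the acid is converted to C3H5O3-; total volume = 0.03737 + 0.06305 = 0.1004 L, so [C3H5O3-] = 0.007496/0.1004 = 0.07465 M.
Kb = Kw/Ka = 1.0e-14 / 1.4 x 10^-4 = 7.14e-11.
[OH^-] = sqrt(Kb x [C3H5O3-]) = sqrt(7.14e-11 x 0.07465) = 2.31e-6 M.
pOH = 5.64, so pH = 14.00 - 5.64 = 8.36.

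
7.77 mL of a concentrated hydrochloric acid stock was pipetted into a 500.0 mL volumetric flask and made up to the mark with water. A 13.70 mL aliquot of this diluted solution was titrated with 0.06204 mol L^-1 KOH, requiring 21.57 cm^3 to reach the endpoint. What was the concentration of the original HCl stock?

n(KOH) = 0.06204 x 0.02157 = 0.001338 mol.
n(HCl) in the aliquot = 0.001338 mol.
[diluted HCl] = 0.001338 / 0.01370 = 0.09768 M.
Dilution factor = 500.0/7.770 = 64.35, so [stock] = 0.09768 x 64.35 = 6.29 M.

6.29 M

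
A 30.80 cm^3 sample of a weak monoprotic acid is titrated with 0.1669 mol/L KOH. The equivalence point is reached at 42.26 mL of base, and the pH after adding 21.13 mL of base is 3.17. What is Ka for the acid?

6.8 x 10^-4

21.13 mL is half of the equivalence volume, so this is the half-equivalence point where [HA] = [A^-].
At half-equivalence pH = pKa, so pKa = 3.17.
Ka = 10^(-3.17) = 6.8 x 10^-4.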